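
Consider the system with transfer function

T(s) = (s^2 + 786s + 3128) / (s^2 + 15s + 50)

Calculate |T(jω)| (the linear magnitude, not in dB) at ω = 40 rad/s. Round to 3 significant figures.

Substitute s = j40:
Numerator: (j40)^2 + 786(j40) + 3128 = 1528 + j31440
Denominator: (j40)^2 + 15(j40) + 50 = -1550 + j600
|N| = √(1528² + 31440²) ≈ 31477, ∠N ≈ 87.22°
|D| = √(1550² + 600²) ≈ 1662.1, ∠D ≈ 158.84°
|T| = 31477 / 1662.1 ≈ 18.938

18.9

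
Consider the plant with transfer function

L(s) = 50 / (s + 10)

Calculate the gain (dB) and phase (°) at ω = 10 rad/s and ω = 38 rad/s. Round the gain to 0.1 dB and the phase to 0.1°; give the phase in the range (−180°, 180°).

ω = 10: 11.0 dB, -45.0°; ω = 38: 2.1 dB, -75.3°

At s = jω = j10:
pole (s+10): 10 + j10 → |·| = √(10²+10²) = √200 ≈ 14.142, ∠ = arctan(10/10) ≈ 45.00°
|L| = 50 / 14.142 ≈ 3.5356
Gain = 20 log₁₀(3.5356) ≈ 10.97 dB
∠L = 0.00° − 45.00° = -45.00°

At s = jω = j38:
pole (s+10): 10 + j38 → |·| = √(10²+38²) = √1544 ≈ 39.294, ∠ = arctan(38/10) ≈ 75.26°
|L| = 50 / 39.294 ≈ 1.2725
Gain = 20 log₁₀(1.2725) ≈ 2.09 dB
∠L = 0.00° − 75.26° = -75.26°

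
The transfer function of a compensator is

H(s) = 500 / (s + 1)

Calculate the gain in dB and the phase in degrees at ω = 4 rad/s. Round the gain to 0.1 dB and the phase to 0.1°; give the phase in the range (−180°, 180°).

41.7 dB, -76.0°

Substitute s = j4:
Numerator: 500 = 500 + j0
Denominator: (j4) + 1 = 1 + j4
|N| = √(500² + 0²) ≈ 500, ∠N ≈ 0.00°
|D| = √(1² + 4²) ≈ 4.1231, ∠D ≈ 75.96°
|H| = 500 / 4.1231 ≈ 121.27
Gain = 20 log₁₀(121.27) ≈ 41.68 dB
∠H = 0.00° − 75.96° = -75.96°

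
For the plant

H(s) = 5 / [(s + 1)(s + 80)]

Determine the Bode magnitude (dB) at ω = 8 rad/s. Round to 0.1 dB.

At s = jω = j8:
pole (s+1): 1 + j8 → |·| = √(1²+8²) = √65 ≈ 8.0623, ∠ = arctan(8/1) ≈ 82.87°
pole (s+80): 80 + j8 → |·| = √(80²+8²) = √6464 ≈ 80.399, ∠ = arctan(8/80) ≈ 5.71°
|H| = 5 / 648.2 ≈ 0.0077137
Gain = 20 log₁₀(0.0077137) ≈ -42.25 dB

-42.3 dB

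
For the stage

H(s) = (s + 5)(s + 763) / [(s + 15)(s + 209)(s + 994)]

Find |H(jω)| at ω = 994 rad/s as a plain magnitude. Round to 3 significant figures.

At s = jω = j994:
zero (s+5): 5 + j994 → |·| = √(5²+994²) = √988061 ≈ 994.01, ∠ = arctan(994/5) ≈ 89.71°
zero (s+763): 763 + j994 → |·| = √(763²+994²) = √1570205 ≈ 1253.1, ∠ = arctan(994/763) ≈ 52.49°
pole (s+15): 15 + j994 → |·| = √(15²+994²) = √988261 ≈ 994.11, ∠ = arctan(994/15) ≈ 89.14°
pole (s+209): 209 + j994 → |·| = √(209²+994²) = √1031717 ≈ 1015.7, ∠ = arctan(994/209) ≈ 78.13°
pole (s+994): 994 + j994 → |·| = √(994²+994²) = √1976072 ≈ 1405.7, ∠ = arctan(994/994) ≈ 45.00°
|H| = 1 · 1.2456e+06 / 1.4194e+09 ≈ 0.00087755

0.000878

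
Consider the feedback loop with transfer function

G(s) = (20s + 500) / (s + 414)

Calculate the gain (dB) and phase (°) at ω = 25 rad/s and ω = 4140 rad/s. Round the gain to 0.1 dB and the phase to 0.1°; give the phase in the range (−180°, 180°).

Substitute s = j25:
Numerator: 20(j25) + 500 = 500 + j500
Denominator: (j25) + 414 = 414 + j25
|N| = √(500² + 500²) ≈ 707.11, ∠N ≈ 45.00°
|D| = √(414² + 25²) ≈ 414.75, ∠D ≈ 3.46°
|G| = 707.11 / 414.75 ≈ 1.7049
Gain = 20 log₁₀(1.7049) ≈ 4.63 dB
∠G = 45.00° − 3.46° = 41.54°

Substitute s = j4140:
Numerator: 20(j4140) + 500 = 500 + j82800
Denominator: (j4140) + 414 = 414 + j4140
|N| = √(500² + 82800²) ≈ 82802, ∠N ≈ 89.65°
|D| = √(414² + 4140²) ≈ 4160.6, ∠D ≈ 84.29°
|G| = 82802 / 4160.6 ≈ 19.901
Gain = 20 log₁₀(19.901) ≈ 25.98 dB
∠G = 89.65° − 84.29° = 5.36°

ω = 25: 4.6 dB, 41.5°; ω = 4140: 26.0 dB, 5.4°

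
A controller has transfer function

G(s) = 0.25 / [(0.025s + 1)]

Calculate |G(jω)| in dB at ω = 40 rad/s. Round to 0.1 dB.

-15.1 dB

At ω = 40 rad/s:
pole (1 + j40·0.025) = 1 + j1 → |·| ≈ 1.4142, ∠ ≈ 45.00°
|G| = 0.25 · 1 / (1.4142) ≈ 0.17678
Gain = 20 log₁₀(0.17678) ≈ -15.05 dB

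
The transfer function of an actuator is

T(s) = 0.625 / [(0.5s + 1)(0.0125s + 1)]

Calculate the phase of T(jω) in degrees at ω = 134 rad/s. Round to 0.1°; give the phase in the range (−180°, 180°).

-148.3°

At ω = 134 rad/s:
pole (1 + j134·0.5) = 1 + j67 → |·| ≈ 67.007, ∠ ≈ 89.14°
pole (1 + j134·0.0125) = 1 + j1.675 → |·| ≈ 1.9508, ∠ ≈ 59.16°
∠T = (0°) − (89.14° + 59.16°) = -148.30°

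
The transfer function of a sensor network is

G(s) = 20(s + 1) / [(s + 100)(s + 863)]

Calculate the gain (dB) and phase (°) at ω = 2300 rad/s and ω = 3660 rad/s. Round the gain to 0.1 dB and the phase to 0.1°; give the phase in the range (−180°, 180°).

At s = jω = j2300:
zero (s+1): 1 + j2300 → |·| = √(1²+2300²) = √5290001 ≈ 2300, ∠ = arctan(2300/1) ≈ 89.98°
pole (s+100): 100 + j2300 → |·| = √(100²+2300²) = √5300000 ≈ 2302.2, ∠ = arctan(2300/100) ≈ 87.51°
pole (s+863): 863 + j2300 → |·| = √(863²+2300²) = √6034769 ≈ 2456.6, ∠ = arctan(2300/863) ≈ 69.43°
|G| = 20 · 2300 / 5.6556e+06 ≈ 0.0081335
Gain = 20 log₁₀(0.0081335) ≈ -41.79 dB
∠G = 89.98° − 156.94° = -66.96°

At s = jω = j3660:
zero (s+1): 1 + j3660 → |·| = √(1²+3660²) = √13395601 ≈ 3660, ∠ = arctan(3660/1) ≈ 89.98°
pole (s+100): 100 + j3660 → |·| = √(100²+3660²) = √13405600 ≈ 3661.4, ∠ = arctan(3660/100) ≈ 88.43°
pole (s+863): 863 + j3660 → |·| = √(863²+3660²) = √14140369 ≈ 3760.4, ∠ = arctan(3660/863) ≈ 76.73°
|G| = 20 · 3660 / 1.3768e+07 ≈ 0.0053167
Gain = 20 log₁₀(0.0053167) ≈ -45.49 dB
∠G = 89.98° − 165.16° = -75.18°

ω = 2300: -41.8 dB, -67.0°; ω = 3660: -45.5 dB, -75.2°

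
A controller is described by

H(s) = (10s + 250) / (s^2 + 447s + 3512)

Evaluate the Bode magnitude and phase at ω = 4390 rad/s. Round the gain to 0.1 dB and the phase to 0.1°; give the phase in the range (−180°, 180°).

-52.9 dB, -84.5°

Substitute s = j4390:
Numerator: 10(j4390) + 250 = 250 + j43900
Denominator: (j4390)^2 + 447(j4390) + 3512 = -19268588 + j1962330
|N| = √(250² + 43900²) ≈ 43901, ∠N ≈ 89.67°
|D| = √(19268588² + 1962330²) ≈ 1.9368e+07, ∠D ≈ 174.18°
|H| = 43901 / 1.9368e+07 ≈ 0.0022667
Gain = 20 log₁₀(0.0022667) ≈ -52.89 dB
∠H = 89.67° − 174.18° = -84.51°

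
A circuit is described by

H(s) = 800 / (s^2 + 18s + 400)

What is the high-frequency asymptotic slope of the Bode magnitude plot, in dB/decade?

-40 dB/decade

Each pole contributes −20 dB/decade at high frequency; each zero contributes +20 dB/decade.
Net: 0 zero(s) − 2 pole(s) → -40 dB/decade.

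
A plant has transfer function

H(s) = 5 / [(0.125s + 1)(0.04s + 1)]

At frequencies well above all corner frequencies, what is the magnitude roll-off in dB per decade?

Each pole contributes −20 dB/decade at high frequency; each zero contributes +20 dB/decade.
Net: 0 zero(s) − 2 pole(s) → -40 dB/decade.

-40 dB/decade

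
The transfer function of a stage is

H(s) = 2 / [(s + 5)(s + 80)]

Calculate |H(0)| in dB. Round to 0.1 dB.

-46.0 dB

H(0) = 2 / (5·80) = 0.005
20 log₁₀(0.005) ≈ -46.02 dB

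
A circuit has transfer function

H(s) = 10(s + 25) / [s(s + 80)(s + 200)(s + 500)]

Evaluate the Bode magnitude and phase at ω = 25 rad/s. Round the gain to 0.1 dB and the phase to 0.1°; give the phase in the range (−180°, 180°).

At s = jω = j25:
zero (s+25): 25 + j25 → |·| = √(25²+25²) = √1250 ≈ 35.355, ∠ = arctan(25/25) ≈ 45.00°
pole (s+80): 80 + j25 → |·| = √(80²+25²) = √7025 ≈ 83.815, ∠ = arctan(25/80) ≈ 17.35°
pole (s+200): 200 + j25 → |·| = √(200²+25²) = √40625 ≈ 201.56, ∠ = arctan(25/200) ≈ 7.13°
pole (s+500): 500 + j25 → |·| = √(500²+25²) = √250625 ≈ 500.62, ∠ = arctan(25/500) ≈ 2.86°
pole at origin: |s| = 25, ∠ = 90.00° (in denominator)
|H| = 10 · 35.355 / 2.1143e+08 ≈ 1.6722e-06
Gain = 20 log₁₀(1.6722e-06) ≈ -115.53 dB
∠H = 45.00° − 117.34° = -72.34°

-115.5 dB, -72.3°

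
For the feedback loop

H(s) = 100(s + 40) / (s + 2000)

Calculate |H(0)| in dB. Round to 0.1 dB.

H(0) = 100·40 / (2000) = 2
20 log₁₀(2) ≈ 6.02 dB

6.0 dB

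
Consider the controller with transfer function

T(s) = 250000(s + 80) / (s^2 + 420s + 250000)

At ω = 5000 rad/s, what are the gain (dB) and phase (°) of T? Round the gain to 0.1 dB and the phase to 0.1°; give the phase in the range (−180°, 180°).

At s = jω = j5000:
zero (s+80): 80 + j5000 → |·| = √(80²+5000²) = √25006400 ≈ 5000.6, ∠ = arctan(5000/80) ≈ 89.08°
quadratic: (j5000)² + 420·j5000 + 250000 = -24750000 + j2100000 → |·| ≈ 2.4839e+07, ∠ ≈ 175.15°
|T| = 250000 · 5000.6 / 2.4839e+07 ≈ 50.33
Gain = 20 log₁₀(50.33) ≈ 34.04 dB
∠T = 89.08° − 175.15° = -86.07°

34.0 dB, -86.1°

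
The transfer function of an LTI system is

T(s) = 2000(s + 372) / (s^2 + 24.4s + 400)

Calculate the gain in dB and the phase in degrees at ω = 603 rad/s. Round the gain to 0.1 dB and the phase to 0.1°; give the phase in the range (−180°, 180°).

11.8 dB, -119.4°

At s = jω = j603:
zero (s+372): 372 + j603 → |·| = √(372²+603²) = √501993 ≈ 708.51, ∠ = arctan(603/372) ≈ 58.33°
quadratic: (j603)² + 24.4·j603 + 400 = -363209 + j14713.2 → |·| ≈ 3.6351e+05, ∠ ≈ 177.68°
|T| = 2000 · 708.51 / 3.6351e+05 ≈ 3.8982
Gain = 20 log₁₀(3.8982) ≈ 11.82 dB
∠T = 58.33° − 177.68° = -119.35°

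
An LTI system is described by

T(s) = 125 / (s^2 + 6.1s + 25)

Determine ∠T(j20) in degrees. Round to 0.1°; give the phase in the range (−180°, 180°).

-162.0°

At s = jω = j20:
quadratic: (j20)² + 6.1·j20 + 25 = -375 + j122 → |·| ≈ 394.35, ∠ ≈ 161.98°
∠T = 0.00° − 161.98° = -161.98°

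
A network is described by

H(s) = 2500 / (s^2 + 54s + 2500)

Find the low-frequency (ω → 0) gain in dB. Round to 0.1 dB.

H(0) = 2500 / 2500 = 1
20 log₁₀(1) ≈ 0.00 dB

0.0 dB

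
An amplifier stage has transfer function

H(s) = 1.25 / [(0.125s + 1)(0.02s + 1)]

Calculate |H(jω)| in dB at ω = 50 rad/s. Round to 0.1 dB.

At ω = 50 rad/s:
pole (1 + j50·0.125) = 1 + j6.25 → |·| ≈ 6.3295, ∠ ≈ 80.91°
pole (1 + j50·0.02) = 1 + j1 → |·| ≈ 1.4142, ∠ ≈ 45.00°
|H| = 1.25 · 1 / (6.3295 · 1.4142) ≈ 0.13965
Gain = 20 log₁₀(0.13965) ≈ -17.10 dB

-17.1 dB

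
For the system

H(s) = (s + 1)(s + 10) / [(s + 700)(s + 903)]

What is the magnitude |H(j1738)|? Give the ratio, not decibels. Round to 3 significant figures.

At s = jω = j1738:
zero (s+1): 1 + j1738 → |·| = √(1²+1738²) = √3020645 ≈ 1738, ∠ = arctan(1738/1) ≈ 89.97°
zero (s+10): 10 + j1738 → |·| = √(10²+1738²) = √3020744 ≈ 1738, ∠ = arctan(1738/10) ≈ 89.67°
pole (s+700): 700 + j1738 → |·| = √(700²+1738²) = √3510644 ≈ 1873.7, ∠ = arctan(1738/700) ≈ 68.06°
pole (s+903): 903 + j1738 → |·| = √(903²+1738²) = √3836053 ≈ 1958.6, ∠ = arctan(1738/903) ≈ 62.55°
|H| = 1 · 3.0206e+06 / 3.6698e+06 ≈ 0.8231

0.823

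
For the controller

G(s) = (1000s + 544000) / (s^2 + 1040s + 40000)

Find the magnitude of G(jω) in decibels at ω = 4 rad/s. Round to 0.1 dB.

Substitute s = j4:
Numerator: 1000(j4) + 544000 = 544000 + j4000
Denominator: (j4)^2 + 1040(j4) + 40000 = 39984 + j4160
|N| = √(544000² + 4000²) ≈ 5.4401e+05, ∠N ≈ 0.42°
|D| = √(39984² + 4160²) ≈ 40200, ∠D ≈ 5.94°
|G| = 5.4401e+05 / 40200 ≈ 13.533
Gain = 20 log₁₀(13.533) ≈ 22.63 dB

22.6 dB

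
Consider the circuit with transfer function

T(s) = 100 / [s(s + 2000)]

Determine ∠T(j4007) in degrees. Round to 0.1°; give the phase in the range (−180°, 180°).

-153.5°

At s = jω = j4007:
pole (s+2000): 2000 + j4007 → |·| = √(2000²+4007²) = √20056049 ≈ 4478.4, ∠ = arctan(4007/2000) ≈ 63.47°
pole at origin: |s| = 4007, ∠ = 90.00° (in denominator)
∠T = 0.00° − 153.47° = -153.47°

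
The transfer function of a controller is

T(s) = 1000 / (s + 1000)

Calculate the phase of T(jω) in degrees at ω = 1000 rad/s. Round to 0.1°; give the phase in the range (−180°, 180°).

-45.0°

Substitute s = j1000:
Numerator: 1000 = 1000 + j0
Denominator: (j1000) + 1000 = 1000 + j1000
|N| = √(1000² + 0²) ≈ 1000, ∠N ≈ 0.00°
|D| = √(1000² + 1000²) ≈ 1414.2, ∠D ≈ 45.00°
∠T = 0.00° − 45.00° = -45.00°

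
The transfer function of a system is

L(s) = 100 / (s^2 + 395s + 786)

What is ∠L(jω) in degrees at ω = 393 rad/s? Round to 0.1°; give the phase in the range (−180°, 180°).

-134.7°

Substitute s = j393:
Numerator: 100 = 100 + j0
Denominator: (j393)^2 + 395(j393) + 786 = -153663 + j155235
|N| = √(100² + 0²) ≈ 100, ∠N ≈ 0.00°
|D| = √(153663² + 155235²) ≈ 2.1843e+05, ∠D ≈ 134.71°
∠L = 0.00° − 134.71° = -134.71°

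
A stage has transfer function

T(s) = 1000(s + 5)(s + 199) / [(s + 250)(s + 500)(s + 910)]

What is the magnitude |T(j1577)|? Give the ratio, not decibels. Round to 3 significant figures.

At s = jω = j1577:
zero (s+5): 5 + j1577 → |·| = √(5²+1577²) = √2486954 ≈ 1577, ∠ = arctan(1577/5) ≈ 89.82°
zero (s+199): 199 + j1577 → |·| = √(199²+1577²) = √2526530 ≈ 1589.5, ∠ = arctan(1577/199) ≈ 82.81°
pole (s+250): 250 + j1577 → |·| = √(250²+1577²) = √2549429 ≈ 1596.7, ∠ = arctan(1577/250) ≈ 80.99°
pole (s+500): 500 + j1577 → |·| = √(500²+1577²) = √2736929 ≈ 1654.4, ∠ = arctan(1577/500) ≈ 72.41°
pole (s+910): 910 + j1577 → |·| = √(910²+1577²) = √3315029 ≈ 1820.7, ∠ = arctan(1577/910) ≈ 60.01°
|T| = 1000 · 2.5066e+06 / 4.8095e+09 ≈ 0.52118

0.521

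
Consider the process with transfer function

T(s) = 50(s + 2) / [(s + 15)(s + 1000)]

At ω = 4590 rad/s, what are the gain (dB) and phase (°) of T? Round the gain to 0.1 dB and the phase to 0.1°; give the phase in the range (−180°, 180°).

-39.5 dB, -77.5°

At s = jω = j4590:
zero (s+2): 2 + j4590 → |·| = √(2²+4590²) = √21068104 ≈ 4590, ∠ = arctan(4590/2) ≈ 89.98°
pole (s+15): 15 + j4590 → |·| = √(15²+4590²) = √21068325 ≈ 4590, ∠ = arctan(4590/15) ≈ 89.81°
pole (s+1000): 1000 + j4590 → |·| = √(1000²+4590²) = √22068100 ≈ 4697.7, ∠ = arctan(4590/1000) ≈ 77.71°
|T| = 50 · 4590 / 2.1562e+07 ≈ 0.010644
Gain = 20 log₁₀(0.010644) ≈ -39.46 dB
∠T = 89.98° − 167.52° = -77.54°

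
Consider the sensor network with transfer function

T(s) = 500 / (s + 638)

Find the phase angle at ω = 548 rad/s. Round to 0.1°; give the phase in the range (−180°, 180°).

Substitute s = j548:
Numerator: 500 = 500 + j0
Denominator: (j548) + 638 = 638 + j548
|N| = √(500² + 0²) ≈ 500, ∠N ≈ 0.00°
|D| = √(638² + 548²) ≈ 841.04, ∠D ≈ 40.66°
∠T = 0.00° − 40.66° = -40.66°

-40.7°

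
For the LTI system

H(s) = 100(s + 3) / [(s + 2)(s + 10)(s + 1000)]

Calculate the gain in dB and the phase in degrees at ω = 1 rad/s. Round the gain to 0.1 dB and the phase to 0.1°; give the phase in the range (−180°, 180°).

At s = jω = j1:
zero (s+3): 3 + j1 → |·| = √(3²+1²) = √10 ≈ 3.1623, ∠ = arctan(1/3) ≈ 18.43°
pole (s+2): 2 + j1 → |·| = √(2²+1²) = √5 ≈ 2.2361, ∠ = arctan(1/2) ≈ 26.57°
pole (s+10): 10 + j1 → |·| = √(10²+1²) = √101 ≈ 10.05, ∠ = arctan(1/10) ≈ 5.71°
pole (s+1000): 1000 + j1 → |·| = √(1000²+1²) = √1000001 ≈ 1000, ∠ = arctan(1/1000) ≈ 0.06°
|H| = 100 · 3.1623 / 22473 ≈ 0.014072
Gain = 20 log₁₀(0.014072) ≈ -37.03 dB
∠H = 18.43° − 32.34° = -13.91°

-37.0 dB, -13.9°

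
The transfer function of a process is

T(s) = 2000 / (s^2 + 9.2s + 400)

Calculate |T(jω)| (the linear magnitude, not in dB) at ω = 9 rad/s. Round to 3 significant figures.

6.07

At s = jω = j9:
quadratic: (j9)² + 9.2·j9 + 400 = 319 + j82.8 → |·| ≈ 329.57, ∠ ≈ 14.55°
|T| = 2000 / 329.57 ≈ 6.0685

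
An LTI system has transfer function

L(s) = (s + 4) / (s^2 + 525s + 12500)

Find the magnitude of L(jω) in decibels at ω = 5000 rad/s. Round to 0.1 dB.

Substitute s = j5000:
Numerator: (j5000) + 4 = 4 + j5000
Denominator: (j5000)^2 + 525(j5000) + 12500 = -24987500 + j2625000
|N| = √(4² + 5000²) ≈ 5000, ∠N ≈ 89.95°
|D| = √(24987500² + 2625000²) ≈ 2.5125e+07, ∠D ≈ 174.00°
|L| = 5000 / 2.5125e+07 ≈ 0.000199
Gain = 20 log₁₀(0.000199) ≈ -74.02 dB

-74.0 dB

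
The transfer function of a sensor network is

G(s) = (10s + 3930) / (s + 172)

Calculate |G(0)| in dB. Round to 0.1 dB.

G(0) = 3930 / 172 ≈ 22.849
20 log₁₀(22.849) ≈ 27.18 dB

27.2 dB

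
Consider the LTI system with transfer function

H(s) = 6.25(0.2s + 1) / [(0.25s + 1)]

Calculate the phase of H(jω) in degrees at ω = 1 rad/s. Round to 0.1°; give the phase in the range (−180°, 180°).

-2.7°

At ω = 1 rad/s:
zero (1 + j1·0.2) = 1 + j0.2 → |·| ≈ 1.0198, ∠ ≈ 11.31°
pole (1 + j1·0.25) = 1 + j0.25 → |·| ≈ 1.0308, ∠ ≈ 14.04°
∠H = (11.31°) − (14.04°) = -2.73°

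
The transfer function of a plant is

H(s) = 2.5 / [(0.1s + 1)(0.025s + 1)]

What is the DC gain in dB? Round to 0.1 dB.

8.0 dB

H(0) = 2.5 · 1 / 1 = 2.5
20 log₁₀(2.5) ≈ 7.96 dB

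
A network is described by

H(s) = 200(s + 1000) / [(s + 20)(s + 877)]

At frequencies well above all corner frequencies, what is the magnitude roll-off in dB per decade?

-20 dB/decade

Each pole contributes −20 dB/decade at high frequency; each zero contributes +20 dB/decade.
Net: 1 zero(s) − 2 pole(s) → -20 dB/decade.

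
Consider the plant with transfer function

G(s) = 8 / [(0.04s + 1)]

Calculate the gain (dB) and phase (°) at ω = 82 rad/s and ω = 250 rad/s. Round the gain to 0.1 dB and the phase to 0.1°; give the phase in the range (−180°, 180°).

ω = 82: 7.4 dB, -73.0°; ω = 250: -2.0 dB, -84.3°

At ω = 82 rad/s:
pole (1 + j82·0.04) = 1 + j3.28 → |·| ≈ 3.4291, ∠ ≈ 73.04°
|G| = 8 · 1 / (3.4291) ≈ 2.333
Gain = 20 log₁₀(2.333) ≈ 7.36 dB
∠G = (0°) − (73.04°) = -73.04°

At ω = 250 rad/s:
pole (1 + j250·0.04) = 1 + j10 → |·| ≈ 10.05, ∠ ≈ 84.29°
|G| = 8 · 1 / (10.05) ≈ 0.79602
Gain = 20 log₁₀(0.79602) ≈ -1.98 dB
∠G = (0°) − (84.29°) = -84.29°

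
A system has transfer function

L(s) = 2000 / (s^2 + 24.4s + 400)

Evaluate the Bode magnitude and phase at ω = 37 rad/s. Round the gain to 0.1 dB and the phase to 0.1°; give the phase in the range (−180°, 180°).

At s = jω = j37:
quadratic: (j37)² + 24.4·j37 + 400 = -969 + j902.8 → |·| ≈ 1324.4, ∠ ≈ 137.03°
|L| = 2000 / 1324.4 ≈ 1.5101
Gain = 20 log₁₀(1.5101) ≈ 3.58 dB
∠L = 0.00° − 137.03° = -137.03°

3.6 dB, -137.0°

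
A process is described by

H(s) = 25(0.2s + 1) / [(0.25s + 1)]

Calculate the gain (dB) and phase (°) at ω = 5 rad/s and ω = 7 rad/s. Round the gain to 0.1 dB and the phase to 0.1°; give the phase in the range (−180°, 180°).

At ω = 5 rad/s:
zero (1 + j5·0.2) = 1 + j1 → |·| ≈ 1.4142, ∠ ≈ 45.00°
pole (1 + j5·0.25) = 1 + j1.25 → |·| ≈ 1.6008, ∠ ≈ 51.34°
|H| = 25 · 1.4142 / (1.6008) ≈ 22.086
Gain = 20 log₁₀(22.086) ≈ 26.88 dB
∠H = (45.00°) − (51.34°) = -6.34°

At ω = 7 rad/s:
zero (1 + j7·0.2) = 1 + j1.4 → |·| ≈ 1.7205, ∠ ≈ 54.46°
pole (1 + j7·0.25) = 1 + j1.75 → |·| ≈ 2.0156, ∠ ≈ 60.26°
|H| = 25 · 1.7205 / (2.0156) ≈ 21.34
Gain = 20 log₁₀(21.34) ≈ 26.58 dB
∠H = (54.46°) − (60.26°) = -5.80°

ω = 5: 26.9 dB, -6.3°; ω = 7: 26.6 dB, -5.8°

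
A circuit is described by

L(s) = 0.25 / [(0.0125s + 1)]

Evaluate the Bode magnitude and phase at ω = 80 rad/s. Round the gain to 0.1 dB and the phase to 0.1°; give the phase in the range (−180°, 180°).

At ω = 80 rad/s:
pole (1 + j80·0.0125) = 1 + j1 → |·| ≈ 1.4142, ∠ ≈ 45.00°
|L| = 0.25 · 1 / (1.4142) ≈ 0.17678
Gain = 20 log₁₀(0.17678) ≈ -15.05 dB
∠L = (0°) − (45.00°) = -45.00°

-15.1 dB, -45.0°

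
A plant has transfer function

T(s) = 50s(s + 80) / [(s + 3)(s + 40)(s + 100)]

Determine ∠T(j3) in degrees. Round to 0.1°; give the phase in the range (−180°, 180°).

At s = jω = j3:
zero (s+80): 80 + j3 → |·| = √(80²+3²) = √6409 ≈ 80.056, ∠ = arctan(3/80) ≈ 2.15°
zero at origin: s = j3 → |·| = 3, ∠ = 90.00°
pole (s+3): 3 + j3 → |·| = √(3²+3²) = √18 ≈ 4.2426, ∠ = arctan(3/3) ≈ 45.00°
pole (s+40): 40 + j3 → |·| = √(40²+3²) = √1609 ≈ 40.112, ∠ = arctan(3/40) ≈ 4.29°
pole (s+100): 100 + j3 → |·| = √(100²+3²) = √10009 ≈ 100.04, ∠ = arctan(3/100) ≈ 1.72°
∠T = 92.15° − 51.01° = 41.14°

41.1°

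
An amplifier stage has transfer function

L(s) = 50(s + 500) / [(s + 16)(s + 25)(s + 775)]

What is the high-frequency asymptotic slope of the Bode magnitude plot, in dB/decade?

Each pole contributes −20 dB/decade at high frequency; each zero contributes +20 dB/decade.
Net: 1 zero(s) − 3 pole(s) → -40 dB/decade.

-40 dB/decade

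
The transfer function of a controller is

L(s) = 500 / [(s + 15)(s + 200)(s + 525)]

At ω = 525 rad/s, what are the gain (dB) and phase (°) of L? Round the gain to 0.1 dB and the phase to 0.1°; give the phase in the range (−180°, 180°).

-112.8 dB, 157.5°

At s = jω = j525:
pole (s+15): 15 + j525 → |·| = √(15²+525²) = √275850 ≈ 525.21, ∠ = arctan(525/15) ≈ 88.36°
pole (s+200): 200 + j525 → |·| = √(200²+525²) = √315625 ≈ 561.81, ∠ = arctan(525/200) ≈ 69.15°
pole (s+525): 525 + j525 → |·| = √(525²+525²) = √551250 ≈ 742.46, ∠ = arctan(525/525) ≈ 45.00°
|L| = 500 / 2.1908e+08 ≈ 2.2823e-06
Gain = 20 log₁₀(2.2823e-06) ≈ -112.83 dB
∠L = 0.00° − 202.51° = -202.51° ≡ 157.49° (principal value)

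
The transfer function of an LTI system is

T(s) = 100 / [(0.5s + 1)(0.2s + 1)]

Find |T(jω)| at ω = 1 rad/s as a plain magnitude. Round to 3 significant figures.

87.7

At ω = 1 rad/s:
pole (1 + j1·0.5) = 1 + j0.5 → |·| ≈ 1.118, ∠ ≈ 26.57°
pole (1 + j1·0.2) = 1 + j0.2 → |·| ≈ 1.0198, ∠ ≈ 11.31°
|T| = 100 · 1 / (1.118 · 1.0198) ≈ 87.709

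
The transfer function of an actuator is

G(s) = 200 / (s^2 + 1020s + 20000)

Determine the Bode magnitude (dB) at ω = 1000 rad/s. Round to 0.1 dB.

Substitute s = j1000:
Numerator: 200 = 200 + j0
Denominator: (j1000)^2 + 1020(j1000) + 20000 = -980000 + j1020000
|N| = √(200² + 0²) ≈ 200, ∠N ≈ 0.00°
|D| = √(980000² + 1020000²) ≈ 1.4145e+06, ∠D ≈ 133.85°
|G| = 200 / 1.4145e+06 ≈ 0.00014139
Gain = 20 log₁₀(0.00014139) ≈ -76.99 dB

-77.0 dB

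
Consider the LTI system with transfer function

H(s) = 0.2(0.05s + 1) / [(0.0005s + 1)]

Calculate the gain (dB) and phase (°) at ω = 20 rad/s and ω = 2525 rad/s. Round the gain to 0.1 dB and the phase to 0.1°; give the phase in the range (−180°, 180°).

At ω = 20 rad/s:
zero (1 + j20·0.05) = 1 + j1 → |·| ≈ 1.4142, ∠ ≈ 45.00°
pole (1 + j20·0.0005) = 1 + j0.01 → |·| ≈ 1, ∠ ≈ 0.57°
|H| = 0.2 · 1.4142 / (1) ≈ 0.28284
Gain = 20 log₁₀(0.28284) ≈ -10.97 dB
∠H = (45.00°) − (0.57°) = 44.43°

At ω = 2525 rad/s:
zero (1 + j2525·0.05) = 1 + j126.25 → |·| ≈ 126.25, ∠ ≈ 89.55°
pole (1 + j2525·0.0005) = 1 + j1.2625 → |·| ≈ 1.6106, ∠ ≈ 51.62°
|H| = 0.2 · 126.25 / (1.6106) ≈ 15.677
Gain = 20 log₁₀(15.677) ≈ 23.91 dB
∠H = (89.55°) − (51.62°) = 37.93°

ω = 20: -11.0 dB, 44.4°; ω = 2525: 23.9 dB, 37.9°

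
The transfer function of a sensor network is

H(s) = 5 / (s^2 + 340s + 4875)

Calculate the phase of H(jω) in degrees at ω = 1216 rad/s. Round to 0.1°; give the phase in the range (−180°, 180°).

-164.3°

Substitute s = j1216:
Numerator: 5 = 5 + j0
Denominator: (j1216)^2 + 340(j1216) + 4875 = -1473781 + j413440
|N| = √(5² + 0²) ≈ 5, ∠N ≈ 0.00°
|D| = √(1473781² + 413440²) ≈ 1.5307e+06, ∠D ≈ 164.33°
∠H = 0.00° − 164.33° = -164.33°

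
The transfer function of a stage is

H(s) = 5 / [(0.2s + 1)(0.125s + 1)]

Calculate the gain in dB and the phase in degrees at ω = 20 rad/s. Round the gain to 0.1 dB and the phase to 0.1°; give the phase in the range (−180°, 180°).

-6.9 dB, -144.2°

At ω = 20 rad/s:
pole (1 + j20·0.2) = 1 + j4 → |·| ≈ 4.1231, ∠ ≈ 75.96°
pole (1 + j20·0.125) = 1 + j2.5 → |·| ≈ 2.6926, ∠ ≈ 68.20°
|H| = 5 · 1 / (4.1231 · 2.6926) ≈ 0.45038
Gain = 20 log₁₀(0.45038) ≈ -6.93 dB
∠H = (0°) − (75.96° + 68.20°) = -144.16°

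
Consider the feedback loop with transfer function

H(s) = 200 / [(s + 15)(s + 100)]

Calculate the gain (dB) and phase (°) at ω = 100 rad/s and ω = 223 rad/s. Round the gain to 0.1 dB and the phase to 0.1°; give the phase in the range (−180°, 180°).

ω = 100: -37.1 dB, -126.5°; ω = 223: -48.7 dB, -152.0°

At s = jω = j100:
pole (s+15): 15 + j100 → |·| = √(15²+100²) = √10225 ≈ 101.12, ∠ = arctan(100/15) ≈ 81.47°
pole (s+100): 100 + j100 → |·| = √(100²+100²) = √20000 ≈ 141.42, ∠ = arctan(100/100) ≈ 45.00°
|H| = 200 / 14300 ≈ 0.013986
Gain = 20 log₁₀(0.013986) ≈ -37.09 dB
∠H = 0.00° − 126.47° = -126.47°

At s = jω = j223:
pole (s+15): 15 + j223 → |·| = √(15²+223²) = √49954 ≈ 223.5, ∠ = arctan(223/15) ≈ 86.15°
pole (s+100): 100 + j223 → |·| = √(100²+223²) = √59729 ≈ 244.4, ∠ = arctan(223/100) ≈ 65.85°
|H| = 200 / 54623 ≈ 0.0036615
Gain = 20 log₁₀(0.0036615) ≈ -48.73 dB
∠H = 0.00° − 152.00° = -152.00°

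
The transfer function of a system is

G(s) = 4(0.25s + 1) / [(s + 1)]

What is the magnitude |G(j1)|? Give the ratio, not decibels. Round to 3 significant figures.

2.92

At ω = 1 rad/s:
zero (1 + j1·0.25) = 1 + j0.25 → |·| ≈ 1.0308, ∠ ≈ 14.04°
pole (1 + j1·1) = 1 + j1 → |·| ≈ 1.4142, ∠ ≈ 45.00°
|G| = 4 · 1.0308 / (1.4142) ≈ 2.9156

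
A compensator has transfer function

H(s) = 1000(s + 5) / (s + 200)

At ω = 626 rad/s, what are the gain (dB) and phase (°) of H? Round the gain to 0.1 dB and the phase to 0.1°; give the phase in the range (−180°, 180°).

59.6 dB, 17.3°

At s = jω = j626:
zero (s+5): 5 + j626 → |·| = √(5²+626²) = √391901 ≈ 626.02, ∠ = arctan(626/5) ≈ 89.54°
pole (s+200): 200 + j626 → |·| = √(200²+626²) = √431876 ≈ 657.17, ∠ = arctan(626/200) ≈ 72.28°
|H| = 1000 · 626.02 / 657.17 ≈ 952.6
Gain = 20 log₁₀(952.6) ≈ 59.58 dB
∠H = 89.54° − 72.28° = 17.26°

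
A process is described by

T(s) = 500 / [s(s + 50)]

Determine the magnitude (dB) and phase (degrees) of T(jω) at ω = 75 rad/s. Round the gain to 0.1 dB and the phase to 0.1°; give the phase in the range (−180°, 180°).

-22.6 dB, -146.3°

At s = jω = j75:
pole (s+50): 50 + j75 → |·| = √(50²+75²) = √8125 ≈ 90.139, ∠ = arctan(75/50) ≈ 56.31°
pole at origin: |s| = 75, ∠ = 90.00° (in denominator)
|T| = 500 / 6760.4 ≈ 0.07396
Gain = 20 log₁₀(0.07396) ≈ -22.62 dB
∠T = 0.00° − 146.31° = -146.31°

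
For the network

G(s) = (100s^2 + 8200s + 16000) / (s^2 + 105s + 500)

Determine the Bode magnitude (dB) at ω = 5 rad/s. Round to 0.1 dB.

Substitute s = j5:
Numerator: 100(j5)^2 + 8200(j5) + 16000 = 13500 + j41000
Denominator: (j5)^2 + 105(j5) + 500 = 475 + j525
|N| = √(13500² + 41000²) ≈ 43165, ∠N ≈ 71.77°
|D| = √(475² + 525²) ≈ 707.99, ∠D ≈ 47.86°
|G| = 43165 / 707.99 ≈ 60.968
Gain = 20 log₁₀(60.968) ≈ 35.70 dB

35.7 dB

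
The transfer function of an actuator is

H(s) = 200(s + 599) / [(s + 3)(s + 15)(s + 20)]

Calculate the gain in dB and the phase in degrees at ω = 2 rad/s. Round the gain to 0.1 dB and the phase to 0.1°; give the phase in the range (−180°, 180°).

At s = jω = j2:
zero (s+599): 599 + j2 → |·| = √(599²+2²) = √358805 ≈ 599, ∠ = arctan(2/599) ≈ 0.19°
pole (s+3): 3 + j2 → |·| = √(3²+2²) = √13 ≈ 3.6056, ∠ = arctan(2/3) ≈ 33.69°
pole (s+15): 15 + j2 → |·| = √(15²+2²) = √229 ≈ 15.133, ∠ = arctan(2/15) ≈ 7.59°
pole (s+20): 20 + j2 → |·| = √(20²+2²) = √404 ≈ 20.1, ∠ = arctan(2/20) ≈ 5.71°
|H| = 200 · 599 / 1096.7 ≈ 109.24
Gain = 20 log₁₀(109.24) ≈ 40.77 dB
∠H = 0.19° − 46.99° = -46.80°

40.8 dB, -46.8°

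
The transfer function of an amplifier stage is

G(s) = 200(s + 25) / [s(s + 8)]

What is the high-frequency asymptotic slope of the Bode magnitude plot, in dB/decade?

-20 dB/decade

Each pole contributes −20 dB/decade at high frequency; each zero contributes +20 dB/decade.
Net: 1 zero(s) − 2 pole(s) → -20 dB/decade.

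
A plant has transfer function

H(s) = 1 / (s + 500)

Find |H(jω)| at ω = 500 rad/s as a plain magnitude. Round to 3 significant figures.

0.00141

At s = jω = j500:
pole (s+500): 500 + j500 → |·| = √(500²+500²) = √500000 ≈ 707.11, ∠ = arctan(500/500) ≈ 45.00°
|H| = 1 / 707.11 ≈ 0.0014142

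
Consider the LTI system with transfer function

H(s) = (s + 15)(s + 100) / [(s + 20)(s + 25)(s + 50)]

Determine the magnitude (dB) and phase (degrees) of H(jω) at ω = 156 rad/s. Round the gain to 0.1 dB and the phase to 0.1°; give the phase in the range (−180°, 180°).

At s = jω = j156:
zero (s+15): 15 + j156 → |·| = √(15²+156²) = √24561 ≈ 156.72, ∠ = arctan(156/15) ≈ 84.51°
zero (s+100): 100 + j156 → |·| = √(100²+156²) = √34336 ≈ 185.3, ∠ = arctan(156/100) ≈ 57.34°
pole (s+20): 20 + j156 → |·| = √(20²+156²) = √24736 ≈ 157.28, ∠ = arctan(156/20) ≈ 82.69°
pole (s+25): 25 + j156 → |·| = √(25²+156²) = √24961 ≈ 157.99, ∠ = arctan(156/25) ≈ 80.90°
pole (s+50): 50 + j156 → |·| = √(50²+156²) = √26836 ≈ 163.82, ∠ = arctan(156/50) ≈ 72.23°
|H| = 1 · 29040 / 4.0707e+06 ≈ 0.0071339
Gain = 20 log₁₀(0.0071339) ≈ -42.93 dB
∠H = 141.85° − 235.82° = -93.97°

-42.9 dB, -94.0°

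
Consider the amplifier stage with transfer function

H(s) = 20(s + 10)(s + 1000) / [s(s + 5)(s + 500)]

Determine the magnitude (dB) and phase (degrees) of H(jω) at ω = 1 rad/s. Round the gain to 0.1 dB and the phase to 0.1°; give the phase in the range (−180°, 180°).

37.9 dB, -95.7°

At s = jω = j1:
zero (s+10): 10 + j1 → |·| = √(10²+1²) = √101 ≈ 10.05, ∠ = arctan(1/10) ≈ 5.71°
zero (s+1000): 1000 + j1 → |·| = √(1000²+1²) = √1000001 ≈ 1000, ∠ = arctan(1/1000) ≈ 0.06°
pole (s+5): 5 + j1 → |·| = √(5²+1²) = √26 ≈ 5.099, ∠ = arctan(1/5) ≈ 11.31°
pole (s+500): 500 + j1 → |·| = √(500²+1²) = √250001 ≈ 500, ∠ = arctan(1/500) ≈ 0.11°
pole at origin: |s| = 1, ∠ = 90.00° (in denominator)
|H| = 20 · 10050 / 2549.5 ≈ 78.839
Gain = 20 log₁₀(78.839) ≈ 37.93 dB
∠H = 5.77° − 101.42° = -95.65°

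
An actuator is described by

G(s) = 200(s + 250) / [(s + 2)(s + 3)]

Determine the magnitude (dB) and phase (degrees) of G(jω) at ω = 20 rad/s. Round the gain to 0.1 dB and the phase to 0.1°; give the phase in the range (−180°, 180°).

At s = jω = j20:
zero (s+250): 250 + j20 → |·| = √(250²+20²) = √62900 ≈ 250.8, ∠ = arctan(20/250) ≈ 4.57°
pole (s+2): 2 + j20 → |·| = √(2²+20²) = √404 ≈ 20.1, ∠ = arctan(20/2) ≈ 84.29°
pole (s+3): 3 + j20 → |·| = √(3²+20²) = √409 ≈ 20.224, ∠ = arctan(20/3) ≈ 81.47°
|G| = 200 · 250.8 / 406.5 ≈ 123.39
Gain = 20 log₁₀(123.39) ≈ 41.83 dB
∠G = 4.57° − 165.76° = -161.19°

41.8 dB, -161.2°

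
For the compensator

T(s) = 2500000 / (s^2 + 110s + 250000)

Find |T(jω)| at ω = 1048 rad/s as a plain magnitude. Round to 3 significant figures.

At s = jω = j1048:
quadratic: (j1048)² + 110·j1048 + 250000 = -848304 + j115280 → |·| ≈ 8.561e+05, ∠ ≈ 172.26°
|T| = 2500000 / 8.561e+05 ≈ 2.9202

2.92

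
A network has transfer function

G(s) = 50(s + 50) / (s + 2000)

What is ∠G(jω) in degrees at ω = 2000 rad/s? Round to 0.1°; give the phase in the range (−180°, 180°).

43.6°

At s = jω = j2000:
zero (s+50): 50 + j2000 → |·| = √(50²+2000²) = √4002500 ≈ 2000.6, ∠ = arctan(2000/50) ≈ 88.57°
pole (s+2000): 2000 + j2000 → |·| = √(2000²+2000²) = √8000000 ≈ 2828.4, ∠ = arctan(2000/2000) ≈ 45.00°
∠G = 88.57° − 45.00° = 43.57°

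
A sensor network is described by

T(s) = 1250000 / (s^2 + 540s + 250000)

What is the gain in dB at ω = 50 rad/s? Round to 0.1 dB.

At s = jω = j50:
quadratic: (j50)² + 540·j50 + 250000 = 247500 + j27000 → |·| ≈ 2.4897e+05, ∠ ≈ 6.23°
|T| = 1250000 / 2.4897e+05 ≈ 5.0207
Gain = 20 log₁₀(5.0207) ≈ 14.02 dB

14.0 dB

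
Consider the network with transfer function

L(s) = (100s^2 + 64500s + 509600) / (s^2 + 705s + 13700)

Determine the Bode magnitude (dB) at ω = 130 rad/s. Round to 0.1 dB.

Substitute s = j130:
Numerator: 100(j130)^2 + 64500(j130) + 509600 = -1180400 + j8385000
Denominator: (j130)^2 + 705(j130) + 13700 = -3200 + j91650
|N| = √(1180400² + 8385000²) ≈ 8.4677e+06, ∠N ≈ 98.01°
|D| = √(3200² + 91650²) ≈ 91706, ∠D ≈ 92.00°
|L| = 8.4677e+06 / 91706 ≈ 92.335
Gain = 20 log₁₀(92.335) ≈ 39.31 dB

39.3 dB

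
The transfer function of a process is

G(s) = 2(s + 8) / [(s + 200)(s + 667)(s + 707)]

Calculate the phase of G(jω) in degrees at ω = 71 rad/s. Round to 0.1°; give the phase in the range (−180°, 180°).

At s = jω = j71:
zero (s+8): 8 + j71 → |·| = √(8²+71²) = √5105 ≈ 71.449, ∠ = arctan(71/8) ≈ 83.57°
pole (s+200): 200 + j71 → |·| = √(200²+71²) = √45041 ≈ 212.23, ∠ = arctan(71/200) ≈ 19.54°
pole (s+667): 667 + j71 → |·| = √(667²+71²) = √449930 ≈ 670.77, ∠ = arctan(71/667) ≈ 6.08°
pole (s+707): 707 + j71 → |·| = √(707²+71²) = √504890 ≈ 710.56, ∠ = arctan(71/707) ≈ 5.73°
∠G = 83.57° − 31.35° = 52.22°

52.2°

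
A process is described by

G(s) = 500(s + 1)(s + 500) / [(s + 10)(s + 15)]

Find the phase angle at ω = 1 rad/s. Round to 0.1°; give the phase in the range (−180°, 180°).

35.6°

At s = jω = j1:
zero (s+1): 1 + j1 → |·| = √(1²+1²) = √2 ≈ 1.4142, ∠ = arctan(1/1) ≈ 45.00°
zero (s+500): 500 + j1 → |·| = √(500²+1²) = √250001 ≈ 500, ∠ = arctan(1/500) ≈ 0.11°
pole (s+10): 10 + j1 → |·| = √(10²+1²) = √101 ≈ 10.05, ∠ = arctan(1/10) ≈ 5.71°
pole (s+15): 15 + j1 → |·| = √(15²+1²) = √226 ≈ 15.033, ∠ = arctan(1/15) ≈ 3.81°
∠G = 45.11° − 9.52° = 35.59°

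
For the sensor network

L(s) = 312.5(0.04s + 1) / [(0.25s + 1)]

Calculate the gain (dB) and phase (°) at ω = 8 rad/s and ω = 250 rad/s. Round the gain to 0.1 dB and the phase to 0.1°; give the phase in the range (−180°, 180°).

At ω = 8 rad/s:
zero (1 + j8·0.04) = 1 + j0.32 → |·| ≈ 1.05, ∠ ≈ 17.74°
pole (1 + j8·0.25) = 1 + j2 → |·| ≈ 2.2361, ∠ ≈ 63.43°
|L| = 312.5 · 1.05 / (2.2361) ≈ 146.74
Gain = 20 log₁₀(146.74) ≈ 43.33 dB
∠L = (17.74°) − (63.43°) = -45.69°

At ω = 250 rad/s:
zero (1 + j250·0.04) = 1 + j10 → |·| ≈ 10.05, ∠ ≈ 84.29°
pole (1 + j250·0.25) = 1 + j62.5 → |·| ≈ 62.508, ∠ ≈ 89.08°
|L| = 312.5 · 10.05 / (62.508) ≈ 50.244
Gain = 20 log₁₀(50.244) ≈ 34.02 dB
∠L = (84.29°) − (89.08°) = -4.79°

ω = 8: 43.3 dB, -45.7°; ω = 250: 34.0 dB, -4.8°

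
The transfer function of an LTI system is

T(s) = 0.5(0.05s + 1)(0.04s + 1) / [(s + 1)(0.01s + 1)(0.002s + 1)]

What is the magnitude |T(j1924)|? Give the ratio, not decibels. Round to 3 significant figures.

0.0251

At ω = 1924 rad/s:
zero (1 + j1924·0.05) = 1 + j96.2 → |·| ≈ 96.205, ∠ ≈ 89.40°
zero (1 + j1924·0.04) = 1 + j76.96 → |·| ≈ 76.966, ∠ ≈ 89.26°
pole (1 + j1924·1) = 1 + j1924 → |·| ≈ 1924, ∠ ≈ 89.97°
pole (1 + j1924·0.01) = 1 + j19.24 → |·| ≈ 19.266, ∠ ≈ 87.02°
pole (1 + j1924·0.002) = 1 + j3.848 → |·| ≈ 3.9758, ∠ ≈ 75.43°
|T| = 0.5 · 96.205 · 76.966 / (1924 · 19.266 · 3.9758) ≈ 0.025121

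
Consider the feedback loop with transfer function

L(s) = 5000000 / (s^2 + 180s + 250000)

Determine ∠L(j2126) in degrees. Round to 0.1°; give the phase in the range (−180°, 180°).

-174.9°

At s = jω = j2126:
quadratic: (j2126)² + 180·j2126 + 250000 = -4269876 + j382680 → |·| ≈ 4.287e+06, ∠ ≈ 174.88°
∠L = 0.00° − 174.88° = -174.88°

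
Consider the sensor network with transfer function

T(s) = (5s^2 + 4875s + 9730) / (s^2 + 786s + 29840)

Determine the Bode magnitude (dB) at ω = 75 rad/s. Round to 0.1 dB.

Substitute s = j75:
Numerator: 5(j75)^2 + 4875(j75) + 9730 = -18395 + j365625
Denominator: (j75)^2 + 786(j75) + 29840 = 24215 + j58950
|N| = √(18395² + 365625²) ≈ 3.6609e+05, ∠N ≈ 92.88°
|D| = √(24215² + 58950²) ≈ 63730, ∠D ≈ 67.67°
|T| = 3.6609e+05 / 63730 ≈ 5.7444
Gain = 20 log₁₀(5.7444) ≈ 15.18 dB

15.2 dB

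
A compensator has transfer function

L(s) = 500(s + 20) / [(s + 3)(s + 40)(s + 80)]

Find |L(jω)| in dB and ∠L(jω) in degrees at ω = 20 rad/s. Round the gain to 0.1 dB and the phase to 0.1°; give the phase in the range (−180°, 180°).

-14.4 dB, -77.1°

At s = jω = j20:
zero (s+20): 20 + j20 → |·| = √(20²+20²) = √800 ≈ 28.284, ∠ = arctan(20/20) ≈ 45.00°
pole (s+3): 3 + j20 → |·| = √(3²+20²) = √409 ≈ 20.224, ∠ = arctan(20/3) ≈ 81.47°
pole (s+40): 40 + j20 → |·| = √(40²+20²) = √2000 ≈ 44.721, ∠ = arctan(20/40) ≈ 26.57°
pole (s+80): 80 + j20 → |·| = √(80²+20²) = √6800 ≈ 82.462, ∠ = arctan(20/80) ≈ 14.04°
|L| = 500 · 28.284 / 74582 ≈ 0.18962
Gain = 20 log₁₀(0.18962) ≈ -14.44 dB
∠L = 45.00° − 122.08° = -77.08°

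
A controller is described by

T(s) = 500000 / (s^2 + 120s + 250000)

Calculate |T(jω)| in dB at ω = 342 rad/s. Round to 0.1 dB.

11.1 dB

At s = jω = j342:
quadratic: (j342)² + 120·j342 + 250000 = 133036 + j41040 → |·| ≈ 1.3922e+05, ∠ ≈ 17.14°
|T| = 500000 / 1.3922e+05 ≈ 3.5914
Gain = 20 log₁₀(3.5914) ≈ 11.11 dB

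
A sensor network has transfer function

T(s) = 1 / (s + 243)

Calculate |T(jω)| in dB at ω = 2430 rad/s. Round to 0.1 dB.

-67.8 dB

At s = jω = j2430:
pole (s+243): 243 + j2430 → |·| = √(243²+2430²) = √5963949 ≈ 2442.1, ∠ = arctan(2430/243) ≈ 84.29°
|T| = 1 / 2442.1 ≈ 0.00040948
Gain = 20 log₁₀(0.00040948) ≈ -67.76 dB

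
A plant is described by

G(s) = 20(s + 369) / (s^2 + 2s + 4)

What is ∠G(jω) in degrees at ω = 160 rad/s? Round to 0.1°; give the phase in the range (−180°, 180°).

At s = jω = j160:
zero (s+369): 369 + j160 → |·| = √(369²+160²) = √161761 ≈ 402.2, ∠ = arctan(160/369) ≈ 23.44°
quadratic: (j160)² + 2·j160 + 4 = -25596 + j320 → |·| ≈ 25598, ∠ ≈ 179.28°
∠G = 23.44° − 179.28° = -155.84°

-155.8°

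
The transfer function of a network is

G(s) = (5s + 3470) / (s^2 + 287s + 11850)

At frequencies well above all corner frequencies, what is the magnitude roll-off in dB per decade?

Each pole contributes −20 dB/decade at high frequency; each zero contributes +20 dB/decade.
Net: 1 zero(s) − 2 pole(s) → -20 dB/decade.

-20 dB/decade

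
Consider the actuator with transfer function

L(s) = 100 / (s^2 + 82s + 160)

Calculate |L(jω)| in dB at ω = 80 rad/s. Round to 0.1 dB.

-39.1 dB

Substitute s = j80:
Numerator: 100 = 100 + j0
Denominator: (j80)^2 + 82(j80) + 160 = -6240 + j6560
|N| = √(100² + 0²) ≈ 100, ∠N ≈ 0.00°
|D| = √(6240² + 6560²) ≈ 9053.8, ∠D ≈ 133.57°
|L| = 100 / 9053.8 ≈ 0.011045
Gain = 20 log₁₀(0.011045) ≈ -39.14 dB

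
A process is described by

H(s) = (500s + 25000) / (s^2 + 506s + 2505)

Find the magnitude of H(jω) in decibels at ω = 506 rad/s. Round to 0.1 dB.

Substitute s = j506:
Numerator: 500(j506) + 25000 = 25000 + j253000
Denominator: (j506)^2 + 506(j506) + 2505 = -253531 + j256036
|N| = √(25000² + 253000²) ≈ 2.5423e+05, ∠N ≈ 84.36°
|D| = √(253531² + 256036²) ≈ 3.6032e+05, ∠D ≈ 134.72°
|H| = 2.5423e+05 / 3.6032e+05 ≈ 0.70557
Gain = 20 log₁₀(0.70557) ≈ -3.03 dB

-3.0 dB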